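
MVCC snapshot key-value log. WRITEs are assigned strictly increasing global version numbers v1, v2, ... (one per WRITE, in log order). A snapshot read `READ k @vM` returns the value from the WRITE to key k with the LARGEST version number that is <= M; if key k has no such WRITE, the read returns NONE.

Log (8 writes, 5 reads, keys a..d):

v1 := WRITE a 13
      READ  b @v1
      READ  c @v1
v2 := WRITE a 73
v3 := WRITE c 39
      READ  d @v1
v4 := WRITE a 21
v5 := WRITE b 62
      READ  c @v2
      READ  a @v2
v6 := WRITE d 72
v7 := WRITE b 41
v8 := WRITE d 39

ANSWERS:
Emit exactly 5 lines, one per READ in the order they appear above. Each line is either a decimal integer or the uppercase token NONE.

v1: WRITE a=13  (a history now [(1, 13)])
READ b @v1: history=[] -> no version <= 1 -> NONE
READ c @v1: history=[] -> no version <= 1 -> NONE
v2: WRITE a=73  (a history now [(1, 13), (2, 73)])
v3: WRITE c=39  (c history now [(3, 39)])
READ d @v1: history=[] -> no version <= 1 -> NONE
v4: WRITE a=21  (a history now [(1, 13), (2, 73), (4, 21)])
v5: WRITE b=62  (b history now [(5, 62)])
READ c @v2: history=[(3, 39)] -> no version <= 2 -> NONE
READ a @v2: history=[(1, 13), (2, 73), (4, 21)] -> pick v2 -> 73
v6: WRITE d=72  (d history now [(6, 72)])
v7: WRITE b=41  (b history now [(5, 62), (7, 41)])
v8: WRITE d=39  (d history now [(6, 72), (8, 39)])

Answer: NONE
NONE
NONE
NONE
73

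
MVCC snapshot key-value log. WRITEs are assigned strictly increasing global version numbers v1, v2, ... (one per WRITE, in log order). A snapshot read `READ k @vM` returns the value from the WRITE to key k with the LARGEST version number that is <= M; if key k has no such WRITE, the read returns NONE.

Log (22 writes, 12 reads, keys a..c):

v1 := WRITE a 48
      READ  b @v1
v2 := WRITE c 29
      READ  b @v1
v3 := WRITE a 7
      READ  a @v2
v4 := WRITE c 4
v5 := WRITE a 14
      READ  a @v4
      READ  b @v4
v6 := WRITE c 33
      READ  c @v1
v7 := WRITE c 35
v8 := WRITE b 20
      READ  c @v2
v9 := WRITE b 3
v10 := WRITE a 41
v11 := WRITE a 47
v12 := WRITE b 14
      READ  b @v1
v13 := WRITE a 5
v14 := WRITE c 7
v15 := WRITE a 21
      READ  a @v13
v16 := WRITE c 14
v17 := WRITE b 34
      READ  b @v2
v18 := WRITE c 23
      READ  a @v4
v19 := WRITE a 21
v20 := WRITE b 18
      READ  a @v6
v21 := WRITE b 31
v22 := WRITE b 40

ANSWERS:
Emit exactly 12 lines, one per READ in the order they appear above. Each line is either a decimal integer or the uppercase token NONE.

v1: WRITE a=48  (a history now [(1, 48)])
READ b @v1: history=[] -> no version <= 1 -> NONE
v2: WRITE c=29  (c history now [(2, 29)])
READ b @v1: history=[] -> no version <= 1 -> NONE
v3: WRITE a=7  (a history now [(1, 48), (3, 7)])
READ a @v2: history=[(1, 48), (3, 7)] -> pick v1 -> 48
v4: WRITE c=4  (c history now [(2, 29), (4, 4)])
v5: WRITE a=14  (a history now [(1, 48), (3, 7), (5, 14)])
READ a @v4: history=[(1, 48), (3, 7), (5, 14)] -> pick v3 -> 7
READ b @v4: history=[] -> no version <= 4 -> NONE
v6: WRITE c=33  (c history now [(2, 29), (4, 4), (6, 33)])
READ c @v1: history=[(2, 29), (4, 4), (6, 33)] -> no version <= 1 -> NONE
v7: WRITE c=35  (c history now [(2, 29), (4, 4), (6, 33), (7, 35)])
v8: WRITE b=20  (b history now [(8, 20)])
READ c @v2: history=[(2, 29), (4, 4), (6, 33), (7, 35)] -> pick v2 -> 29
v9: WRITE b=3  (b history now [(8, 20), (9, 3)])
v10: WRITE a=41  (a history now [(1, 48), (3, 7), (5, 14), (10, 41)])
v11: WRITE a=47  (a history now [(1, 48), (3, 7), (5, 14), (10, 41), (11, 47)])
v12: WRITE b=14  (b history now [(8, 20), (9, 3), (12, 14)])
READ b @v1: history=[(8, 20), (9, 3), (12, 14)] -> no version <= 1 -> NONE
v13: WRITE a=5  (a history now [(1, 48), (3, 7), (5, 14), (10, 41), (11, 47), (13, 5)])
v14: WRITE c=7  (c history now [(2, 29), (4, 4), (6, 33), (7, 35), (14, 7)])
v15: WRITE a=21  (a history now [(1, 48), (3, 7), (5, 14), (10, 41), (11, 47), (13, 5), (15, 21)])
READ a @v13: history=[(1, 48), (3, 7), (5, 14), (10, 41), (11, 47), (13, 5), (15, 21)] -> pick v13 -> 5
v16: WRITE c=14  (c history now [(2, 29), (4, 4), (6, 33), (7, 35), (14, 7), (16, 14)])
v17: WRITE b=34  (b history now [(8, 20), (9, 3), (12, 14), (17, 34)])
READ b @v2: history=[(8, 20), (9, 3), (12, 14), (17, 34)] -> no version <= 2 -> NONE
v18: WRITE c=23  (c history now [(2, 29), (4, 4), (6, 33), (7, 35), (14, 7), (16, 14), (18, 23)])
READ a @v4: history=[(1, 48), (3, 7), (5, 14), (10, 41), (11, 47), (13, 5), (15, 21)] -> pick v3 -> 7
v19: WRITE a=21  (a history now [(1, 48), (3, 7), (5, 14), (10, 41), (11, 47), (13, 5), (15, 21), (19, 21)])
v20: WRITE b=18  (b history now [(8, 20), (9, 3), (12, 14), (17, 34), (20, 18)])
READ a @v6: history=[(1, 48), (3, 7), (5, 14), (10, 41), (11, 47), (13, 5), (15, 21), (19, 21)] -> pick v5 -> 14
v21: WRITE b=31  (b history now [(8, 20), (9, 3), (12, 14), (17, 34), (20, 18), (21, 31)])
v22: WRITE b=40  (b history now [(8, 20), (9, 3), (12, 14), (17, 34), (20, 18), (21, 31), (22, 40)])

Answer: NONE
NONE
48
7
NONE
NONE
29
NONE
5
NONE
7
14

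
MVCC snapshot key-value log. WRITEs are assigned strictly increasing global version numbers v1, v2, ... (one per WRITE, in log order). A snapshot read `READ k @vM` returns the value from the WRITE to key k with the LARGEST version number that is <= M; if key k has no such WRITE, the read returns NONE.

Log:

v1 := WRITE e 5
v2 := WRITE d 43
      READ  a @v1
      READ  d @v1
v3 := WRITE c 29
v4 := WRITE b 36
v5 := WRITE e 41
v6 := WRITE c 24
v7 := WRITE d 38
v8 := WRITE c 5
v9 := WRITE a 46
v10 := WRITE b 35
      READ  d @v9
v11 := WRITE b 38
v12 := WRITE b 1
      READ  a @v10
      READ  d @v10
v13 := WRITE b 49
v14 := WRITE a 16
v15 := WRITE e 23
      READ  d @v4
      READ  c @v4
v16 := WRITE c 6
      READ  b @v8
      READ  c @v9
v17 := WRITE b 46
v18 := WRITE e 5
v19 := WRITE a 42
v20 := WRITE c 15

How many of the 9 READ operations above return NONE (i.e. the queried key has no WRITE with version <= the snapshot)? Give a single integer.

v1: WRITE e=5  (e history now [(1, 5)])
v2: WRITE d=43  (d history now [(2, 43)])
READ a @v1: history=[] -> no version <= 1 -> NONE
READ d @v1: history=[(2, 43)] -> no version <= 1 -> NONE
v3: WRITE c=29  (c history now [(3, 29)])
v4: WRITE b=36  (b history now [(4, 36)])
v5: WRITE e=41  (e history now [(1, 5), (5, 41)])
v6: WRITE c=24  (c history now [(3, 29), (6, 24)])
v7: WRITE d=38  (d history now [(2, 43), (7, 38)])
v8: WRITE c=5  (c history now [(3, 29), (6, 24), (8, 5)])
v9: WRITE a=46  (a history now [(9, 46)])
v10: WRITE b=35  (b history now [(4, 36), (10, 35)])
READ d @v9: history=[(2, 43), (7, 38)] -> pick v7 -> 38
v11: WRITE b=38  (b history now [(4, 36), (10, 35), (11, 38)])
v12: WRITE b=1  (b history now [(4, 36), (10, 35), (11, 38), (12, 1)])
READ a @v10: history=[(9, 46)] -> pick v9 -> 46
READ d @v10: history=[(2, 43), (7, 38)] -> pick v7 -> 38
v13: WRITE b=49  (b history now [(4, 36), (10, 35), (11, 38), (12, 1), (13, 49)])
v14: WRITE a=16  (a history now [(9, 46), (14, 16)])
v15: WRITE e=23  (e history now [(1, 5), (5, 41), (15, 23)])
READ d @v4: history=[(2, 43), (7, 38)] -> pick v2 -> 43
READ c @v4: history=[(3, 29), (6, 24), (8, 5)] -> pick v3 -> 29
v16: WRITE c=6  (c history now [(3, 29), (6, 24), (8, 5), (16, 6)])
READ b @v8: history=[(4, 36), (10, 35), (11, 38), (12, 1), (13, 49)] -> pick v4 -> 36
READ c @v9: history=[(3, 29), (6, 24), (8, 5), (16, 6)] -> pick v8 -> 5
v17: WRITE b=46  (b history now [(4, 36), (10, 35), (11, 38), (12, 1), (13, 49), (17, 46)])
v18: WRITE e=5  (e history now [(1, 5), (5, 41), (15, 23), (18, 5)])
v19: WRITE a=42  (a history now [(9, 46), (14, 16), (19, 42)])
v20: WRITE c=15  (c history now [(3, 29), (6, 24), (8, 5), (16, 6), (20, 15)])
Read results in order: ['NONE', 'NONE', '38', '46', '38', '43', '29', '36', '5']
NONE count = 2

Answer: 2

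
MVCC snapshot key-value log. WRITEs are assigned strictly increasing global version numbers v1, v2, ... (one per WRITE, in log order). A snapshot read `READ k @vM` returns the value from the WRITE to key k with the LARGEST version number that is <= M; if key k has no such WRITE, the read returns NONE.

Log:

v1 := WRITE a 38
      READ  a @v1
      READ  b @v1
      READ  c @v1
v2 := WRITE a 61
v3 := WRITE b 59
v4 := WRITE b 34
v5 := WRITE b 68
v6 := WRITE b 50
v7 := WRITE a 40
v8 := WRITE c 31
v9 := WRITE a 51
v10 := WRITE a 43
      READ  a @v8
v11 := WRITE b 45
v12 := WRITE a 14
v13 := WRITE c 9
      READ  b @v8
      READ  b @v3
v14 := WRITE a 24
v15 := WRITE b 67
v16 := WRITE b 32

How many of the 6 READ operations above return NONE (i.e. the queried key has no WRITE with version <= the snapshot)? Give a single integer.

v1: WRITE a=38  (a history now [(1, 38)])
READ a @v1: history=[(1, 38)] -> pick v1 -> 38
READ b @v1: history=[] -> no version <= 1 -> NONE
READ c @v1: history=[] -> no version <= 1 -> NONE
v2: WRITE a=61  (a history now [(1, 38), (2, 61)])
v3: WRITE b=59  (b history now [(3, 59)])
v4: WRITE b=34  (b history now [(3, 59), (4, 34)])
v5: WRITE b=68  (b history now [(3, 59), (4, 34), (5, 68)])
v6: WRITE b=50  (b history now [(3, 59), (4, 34), (5, 68), (6, 50)])
v7: WRITE a=40  (a history now [(1, 38), (2, 61), (7, 40)])
v8: WRITE c=31  (c history now [(8, 31)])
v9: WRITE a=51  (a history now [(1, 38), (2, 61), (7, 40), (9, 51)])
v10: WRITE a=43  (a history now [(1, 38), (2, 61), (7, 40), (9, 51), (10, 43)])
READ a @v8: history=[(1, 38), (2, 61), (7, 40), (9, 51), (10, 43)] -> pick v7 -> 40
v11: WRITE b=45  (b history now [(3, 59), (4, 34), (5, 68), (6, 50), (11, 45)])
v12: WRITE a=14  (a history now [(1, 38), (2, 61), (7, 40), (9, 51), (10, 43), (12, 14)])
v13: WRITE c=9  (c history now [(8, 31), (13, 9)])
READ b @v8: history=[(3, 59), (4, 34), (5, 68), (6, 50), (11, 45)] -> pick v6 -> 50
READ b @v3: history=[(3, 59), (4, 34), (5, 68), (6, 50), (11, 45)] -> pick v3 -> 59
v14: WRITE a=24  (a history now [(1, 38), (2, 61), (7, 40), (9, 51), (10, 43), (12, 14), (14, 24)])
v15: WRITE b=67  (b history now [(3, 59), (4, 34), (5, 68), (6, 50), (11, 45), (15, 67)])
v16: WRITE b=32  (b history now [(3, 59), (4, 34), (5, 68), (6, 50), (11, 45), (15, 67), (16, 32)])
Read results in order: ['38', 'NONE', 'NONE', '40', '50', '59']
NONE count = 2

Answer: 2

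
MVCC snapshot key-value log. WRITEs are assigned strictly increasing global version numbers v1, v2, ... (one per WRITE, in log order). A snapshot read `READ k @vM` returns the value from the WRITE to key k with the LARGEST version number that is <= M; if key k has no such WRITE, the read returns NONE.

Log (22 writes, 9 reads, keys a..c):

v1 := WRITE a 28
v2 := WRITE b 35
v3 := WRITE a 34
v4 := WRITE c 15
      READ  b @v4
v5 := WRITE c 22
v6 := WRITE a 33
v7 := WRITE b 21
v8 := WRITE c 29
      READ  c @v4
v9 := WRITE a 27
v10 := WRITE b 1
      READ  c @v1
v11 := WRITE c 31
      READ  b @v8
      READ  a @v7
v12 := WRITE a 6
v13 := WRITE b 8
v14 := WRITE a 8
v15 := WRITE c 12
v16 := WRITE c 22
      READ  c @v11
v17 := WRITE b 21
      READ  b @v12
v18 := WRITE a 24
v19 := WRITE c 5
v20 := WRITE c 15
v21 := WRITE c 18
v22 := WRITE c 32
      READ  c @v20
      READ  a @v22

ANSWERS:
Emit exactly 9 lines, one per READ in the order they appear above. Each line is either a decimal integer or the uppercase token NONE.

Answer: 35
15
NONE
21
33
31
1
15
24

Derivation:
v1: WRITE a=28  (a history now [(1, 28)])
v2: WRITE b=35  (b history now [(2, 35)])
v3: WRITE a=34  (a history now [(1, 28), (3, 34)])
v4: WRITE c=15  (c history now [(4, 15)])
READ b @v4: history=[(2, 35)] -> pick v2 -> 35
v5: WRITE c=22  (c history now [(4, 15), (5, 22)])
v6: WRITE a=33  (a history now [(1, 28), (3, 34), (6, 33)])
v7: WRITE b=21  (b history now [(2, 35), (7, 21)])
v8: WRITE c=29  (c history now [(4, 15), (5, 22), (8, 29)])
READ c @v4: history=[(4, 15), (5, 22), (8, 29)] -> pick v4 -> 15
v9: WRITE a=27  (a history now [(1, 28), (3, 34), (6, 33), (9, 27)])
v10: WRITE b=1  (b history now [(2, 35), (7, 21), (10, 1)])
READ c @v1: history=[(4, 15), (5, 22), (8, 29)] -> no version <= 1 -> NONE
v11: WRITE c=31  (c history now [(4, 15), (5, 22), (8, 29), (11, 31)])
READ b @v8: history=[(2, 35), (7, 21), (10, 1)] -> pick v7 -> 21
READ a @v7: history=[(1, 28), (3, 34), (6, 33), (9, 27)] -> pick v6 -> 33
v12: WRITE a=6  (a history now [(1, 28), (3, 34), (6, 33), (9, 27), (12, 6)])
v13: WRITE b=8  (b history now [(2, 35), (7, 21), (10, 1), (13, 8)])
v14: WRITE a=8  (a history now [(1, 28), (3, 34), (6, 33), (9, 27), (12, 6), (14, 8)])
v15: WRITE c=12  (c history now [(4, 15), (5, 22), (8, 29), (11, 31), (15, 12)])
v16: WRITE c=22  (c history now [(4, 15), (5, 22), (8, 29), (11, 31), (15, 12), (16, 22)])
READ c @v11: history=[(4, 15), (5, 22), (8, 29), (11, 31), (15, 12), (16, 22)] -> pick v11 -> 31
v17: WRITE b=21  (b history now [(2, 35), (7, 21), (10, 1), (13, 8), (17, 21)])
READ b @v12: history=[(2, 35), (7, 21), (10, 1), (13, 8), (17, 21)] -> pick v10 -> 1
v18: WRITE a=24  (a history now [(1, 28), (3, 34), (6, 33), (9, 27), (12, 6), (14, 8), (18, 24)])
v19: WRITE c=5  (c history now [(4, 15), (5, 22), (8, 29), (11, 31), (15, 12), (16, 22), (19, 5)])
v20: WRITE c=15  (c history now [(4, 15), (5, 22), (8, 29), (11, 31), (15, 12), (16, 22), (19, 5), (20, 15)])
v21: WRITE c=18  (c history now [(4, 15), (5, 22), (8, 29), (11, 31), (15, 12), (16, 22), (19, 5), (20, 15), (21, 18)])
v22: WRITE c=32  (c history now [(4, 15), (5, 22), (8, 29), (11, 31), (15, 12), (16, 22), (19, 5), (20, 15), (21, 18), (22, 32)])
READ c @v20: history=[(4, 15), (5, 22), (8, 29), (11, 31), (15, 12), (16, 22), (19, 5), (20, 15), (21, 18), (22, 32)] -> pick v20 -> 15
READ a @v22: history=[(1, 28), (3, 34), (6, 33), (9, 27), (12, 6), (14, 8), (18, 24)] -> pick v18 -> 24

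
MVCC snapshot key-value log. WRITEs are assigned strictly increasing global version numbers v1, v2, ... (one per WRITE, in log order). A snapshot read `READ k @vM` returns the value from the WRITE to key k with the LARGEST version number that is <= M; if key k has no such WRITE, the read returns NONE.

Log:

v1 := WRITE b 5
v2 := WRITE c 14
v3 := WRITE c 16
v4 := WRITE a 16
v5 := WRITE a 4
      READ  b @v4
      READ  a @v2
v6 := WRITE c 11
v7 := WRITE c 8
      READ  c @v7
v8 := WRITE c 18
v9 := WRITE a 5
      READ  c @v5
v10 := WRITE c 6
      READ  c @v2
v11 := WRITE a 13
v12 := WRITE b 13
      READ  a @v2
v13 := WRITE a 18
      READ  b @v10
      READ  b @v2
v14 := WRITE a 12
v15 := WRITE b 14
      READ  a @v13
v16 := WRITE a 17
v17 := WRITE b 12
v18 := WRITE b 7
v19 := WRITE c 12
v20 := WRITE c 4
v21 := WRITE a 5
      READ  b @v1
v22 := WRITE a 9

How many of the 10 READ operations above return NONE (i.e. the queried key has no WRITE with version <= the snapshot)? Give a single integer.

v1: WRITE b=5  (b history now [(1, 5)])
v2: WRITE c=14  (c history now [(2, 14)])
v3: WRITE c=16  (c history now [(2, 14), (3, 16)])
v4: WRITE a=16  (a history now [(4, 16)])
v5: WRITE a=4  (a history now [(4, 16), (5, 4)])
READ b @v4: history=[(1, 5)] -> pick v1 -> 5
READ a @v2: history=[(4, 16), (5, 4)] -> no version <= 2 -> NONE
v6: WRITE c=11  (c history now [(2, 14), (3, 16), (6, 11)])
v7: WRITE c=8  (c history now [(2, 14), (3, 16), (6, 11), (7, 8)])
READ c @v7: history=[(2, 14), (3, 16), (6, 11), (7, 8)] -> pick v7 -> 8
v8: WRITE c=18  (c history now [(2, 14), (3, 16), (6, 11), (7, 8), (8, 18)])
v9: WRITE a=5  (a history now [(4, 16), (5, 4), (9, 5)])
READ c @v5: history=[(2, 14), (3, 16), (6, 11), (7, 8), (8, 18)] -> pick v3 -> 16
v10: WRITE c=6  (c history now [(2, 14), (3, 16), (6, 11), (7, 8), (8, 18), (10, 6)])
READ c @v2: history=[(2, 14), (3, 16), (6, 11), (7, 8), (8, 18), (10, 6)] -> pick v2 -> 14
v11: WRITE a=13  (a history now [(4, 16), (5, 4), (9, 5), (11, 13)])
v12: WRITE b=13  (b history now [(1, 5), (12, 13)])
READ a @v2: history=[(4, 16), (5, 4), (9, 5), (11, 13)] -> no version <= 2 -> NONE
v13: WRITE a=18  (a history now [(4, 16), (5, 4), (9, 5), (11, 13), (13, 18)])
READ b @v10: history=[(1, 5), (12, 13)] -> pick v1 -> 5
READ b @v2: history=[(1, 5), (12, 13)] -> pick v1 -> 5
v14: WRITE a=12  (a history now [(4, 16), (5, 4), (9, 5), (11, 13), (13, 18), (14, 12)])
v15: WRITE b=14  (b history now [(1, 5), (12, 13), (15, 14)])
READ a @v13: history=[(4, 16), (5, 4), (9, 5), (11, 13), (13, 18), (14, 12)] -> pick v13 -> 18
v16: WRITE a=17  (a history now [(4, 16), (5, 4), (9, 5), (11, 13), (13, 18), (14, 12), (16, 17)])
v17: WRITE b=12  (b history now [(1, 5), (12, 13), (15, 14), (17, 12)])
v18: WRITE b=7  (b history now [(1, 5), (12, 13), (15, 14), (17, 12), (18, 7)])
v19: WRITE c=12  (c history now [(2, 14), (3, 16), (6, 11), (7, 8), (8, 18), (10, 6), (19, 12)])
v20: WRITE c=4  (c history now [(2, 14), (3, 16), (6, 11), (7, 8), (8, 18), (10, 6), (19, 12), (20, 4)])
v21: WRITE a=5  (a history now [(4, 16), (5, 4), (9, 5), (11, 13), (13, 18), (14, 12), (16, 17), (21, 5)])
READ b @v1: history=[(1, 5), (12, 13), (15, 14), (17, 12), (18, 7)] -> pick v1 -> 5
v22: WRITE a=9  (a history now [(4, 16), (5, 4), (9, 5), (11, 13), (13, 18), (14, 12), (16, 17), (21, 5), (22, 9)])
Read results in order: ['5', 'NONE', '8', '16', '14', 'NONE', '5', '5', '18', '5']
NONE count = 2

Answer: 2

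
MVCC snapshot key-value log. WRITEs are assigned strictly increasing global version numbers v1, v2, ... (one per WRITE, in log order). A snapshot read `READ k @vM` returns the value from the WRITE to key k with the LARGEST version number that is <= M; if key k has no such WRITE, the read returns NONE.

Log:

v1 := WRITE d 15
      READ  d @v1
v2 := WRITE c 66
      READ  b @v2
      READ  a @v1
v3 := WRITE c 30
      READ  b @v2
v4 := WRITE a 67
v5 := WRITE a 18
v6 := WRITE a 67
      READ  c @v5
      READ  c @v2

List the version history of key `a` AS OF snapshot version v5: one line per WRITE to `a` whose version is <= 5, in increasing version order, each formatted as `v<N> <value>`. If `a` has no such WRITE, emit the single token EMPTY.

Scan writes for key=a with version <= 5:
  v1 WRITE d 15 -> skip
  v2 WRITE c 66 -> skip
  v3 WRITE c 30 -> skip
  v4 WRITE a 67 -> keep
  v5 WRITE a 18 -> keep
  v6 WRITE a 67 -> drop (> snap)
Collected: [(4, 67), (5, 18)]

Answer: v4 67
v5 18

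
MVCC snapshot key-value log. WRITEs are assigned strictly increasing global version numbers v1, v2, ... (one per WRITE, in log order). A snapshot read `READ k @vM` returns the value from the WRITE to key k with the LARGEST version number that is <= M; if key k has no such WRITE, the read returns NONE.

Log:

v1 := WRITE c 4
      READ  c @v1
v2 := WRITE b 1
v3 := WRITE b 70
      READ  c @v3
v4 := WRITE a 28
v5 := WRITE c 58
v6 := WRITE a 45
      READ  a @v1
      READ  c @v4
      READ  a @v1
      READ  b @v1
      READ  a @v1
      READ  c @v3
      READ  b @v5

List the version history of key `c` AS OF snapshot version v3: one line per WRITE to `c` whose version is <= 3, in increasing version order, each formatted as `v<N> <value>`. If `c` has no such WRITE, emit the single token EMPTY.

Scan writes for key=c with version <= 3:
  v1 WRITE c 4 -> keep
  v2 WRITE b 1 -> skip
  v3 WRITE b 70 -> skip
  v4 WRITE a 28 -> skip
  v5 WRITE c 58 -> drop (> snap)
  v6 WRITE a 45 -> skip
Collected: [(1, 4)]

Answer: v1 4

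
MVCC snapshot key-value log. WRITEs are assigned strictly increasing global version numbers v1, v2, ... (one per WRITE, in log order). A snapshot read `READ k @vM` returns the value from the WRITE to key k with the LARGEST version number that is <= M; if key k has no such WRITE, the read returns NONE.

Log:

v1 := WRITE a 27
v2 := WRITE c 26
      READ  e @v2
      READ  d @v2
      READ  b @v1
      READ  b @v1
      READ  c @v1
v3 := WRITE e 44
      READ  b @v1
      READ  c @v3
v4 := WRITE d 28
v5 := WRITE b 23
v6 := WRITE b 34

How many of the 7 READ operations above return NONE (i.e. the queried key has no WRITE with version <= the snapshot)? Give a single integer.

v1: WRITE a=27  (a history now [(1, 27)])
v2: WRITE c=26  (c history now [(2, 26)])
READ e @v2: history=[] -> no version <= 2 -> NONE
READ d @v2: history=[] -> no version <= 2 -> NONE
READ b @v1: history=[] -> no version <= 1 -> NONE
READ b @v1: history=[] -> no version <= 1 -> NONE
READ c @v1: history=[(2, 26)] -> no version <= 1 -> NONE
v3: WRITE e=44  (e history now [(3, 44)])
READ b @v1: history=[] -> no version <= 1 -> NONE
READ c @v3: history=[(2, 26)] -> pick v2 -> 26
v4: WRITE d=28  (d history now [(4, 28)])
v5: WRITE b=23  (b history now [(5, 23)])
v6: WRITE b=34  (b history now [(5, 23), (6, 34)])
Read results in order: ['NONE', 'NONE', 'NONE', 'NONE', 'NONE', 'NONE', '26']
NONE count = 6

Answer: 6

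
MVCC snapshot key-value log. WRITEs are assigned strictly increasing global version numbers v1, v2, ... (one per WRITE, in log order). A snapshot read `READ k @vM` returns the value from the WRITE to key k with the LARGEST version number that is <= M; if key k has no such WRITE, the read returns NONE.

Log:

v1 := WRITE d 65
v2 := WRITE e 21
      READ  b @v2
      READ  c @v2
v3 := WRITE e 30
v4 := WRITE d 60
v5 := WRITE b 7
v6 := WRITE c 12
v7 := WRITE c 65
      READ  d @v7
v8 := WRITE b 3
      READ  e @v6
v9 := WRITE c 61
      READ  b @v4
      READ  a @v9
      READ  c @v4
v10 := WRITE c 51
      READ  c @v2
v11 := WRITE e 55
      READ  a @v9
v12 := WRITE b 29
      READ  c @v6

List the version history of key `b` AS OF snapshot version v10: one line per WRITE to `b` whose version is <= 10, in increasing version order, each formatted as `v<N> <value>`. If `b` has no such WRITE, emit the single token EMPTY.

Scan writes for key=b with version <= 10:
  v1 WRITE d 65 -> skip
  v2 WRITE e 21 -> skip
  v3 WRITE e 30 -> skip
  v4 WRITE d 60 -> skip
  v5 WRITE b 7 -> keep
  v6 WRITE c 12 -> skip
  v7 WRITE c 65 -> skip
  v8 WRITE b 3 -> keep
  v9 WRITE c 61 -> skip
  v10 WRITE c 51 -> skip
  v11 WRITE e 55 -> skip
  v12 WRITE b 29 -> drop (> snap)
Collected: [(5, 7), (8, 3)]

Answer: v5 7
v8 3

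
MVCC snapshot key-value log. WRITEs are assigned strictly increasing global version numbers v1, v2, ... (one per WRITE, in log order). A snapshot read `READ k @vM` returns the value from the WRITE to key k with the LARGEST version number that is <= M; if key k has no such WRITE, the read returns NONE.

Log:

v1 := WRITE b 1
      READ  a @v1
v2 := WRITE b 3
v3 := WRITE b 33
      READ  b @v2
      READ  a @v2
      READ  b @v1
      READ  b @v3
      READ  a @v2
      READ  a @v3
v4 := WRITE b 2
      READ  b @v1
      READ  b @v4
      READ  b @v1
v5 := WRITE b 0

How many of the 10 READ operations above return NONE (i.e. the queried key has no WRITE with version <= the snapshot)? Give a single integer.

Answer: 4

Derivation:
v1: WRITE b=1  (b history now [(1, 1)])
READ a @v1: history=[] -> no version <= 1 -> NONE
v2: WRITE b=3  (b history now [(1, 1), (2, 3)])
v3: WRITE b=33  (b history now [(1, 1), (2, 3), (3, 33)])
READ b @v2: history=[(1, 1), (2, 3), (3, 33)] -> pick v2 -> 3
READ a @v2: history=[] -> no version <= 2 -> NONE
READ b @v1: history=[(1, 1), (2, 3), (3, 33)] -> pick v1 -> 1
READ b @v3: history=[(1, 1), (2, 3), (3, 33)] -> pick v3 -> 33
READ a @v2: history=[] -> no version <= 2 -> NONE
READ a @v3: history=[] -> no version <= 3 -> NONE
v4: WRITE b=2  (b history now [(1, 1), (2, 3), (3, 33), (4, 2)])
READ b @v1: history=[(1, 1), (2, 3), (3, 33), (4, 2)] -> pick v1 -> 1
READ b @v4: history=[(1, 1), (2, 3), (3, 33), (4, 2)] -> pick v4 -> 2
READ b @v1: history=[(1, 1), (2, 3), (3, 33), (4, 2)] -> pick v1 -> 1
v5: WRITE b=0  (b history now [(1, 1), (2, 3), (3, 33), (4, 2), (5, 0)])
Read results in order: ['NONE', '3', 'NONE', '1', '33', 'NONE', 'NONE', '1', '2', '1']
NONE count = 4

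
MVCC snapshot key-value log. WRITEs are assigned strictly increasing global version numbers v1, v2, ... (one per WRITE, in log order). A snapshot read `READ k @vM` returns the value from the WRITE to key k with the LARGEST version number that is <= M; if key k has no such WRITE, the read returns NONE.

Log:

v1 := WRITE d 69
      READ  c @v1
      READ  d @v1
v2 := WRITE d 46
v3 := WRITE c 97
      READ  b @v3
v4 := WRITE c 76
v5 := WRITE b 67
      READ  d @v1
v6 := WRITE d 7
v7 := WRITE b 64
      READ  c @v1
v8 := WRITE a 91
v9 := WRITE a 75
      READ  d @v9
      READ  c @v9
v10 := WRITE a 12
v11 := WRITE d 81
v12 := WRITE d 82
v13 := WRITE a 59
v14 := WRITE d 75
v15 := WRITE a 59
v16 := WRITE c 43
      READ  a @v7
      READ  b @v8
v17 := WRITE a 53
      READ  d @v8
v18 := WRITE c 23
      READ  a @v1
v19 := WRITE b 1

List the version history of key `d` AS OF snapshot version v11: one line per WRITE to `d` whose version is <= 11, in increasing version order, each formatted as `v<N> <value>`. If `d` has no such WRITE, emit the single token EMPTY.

Answer: v1 69
v2 46
v6 7
v11 81

Derivation:
Scan writes for key=d with version <= 11:
  v1 WRITE d 69 -> keep
  v2 WRITE d 46 -> keep
  v3 WRITE c 97 -> skip
  v4 WRITE c 76 -> skip
  v5 WRITE b 67 -> skip
  v6 WRITE d 7 -> keep
  v7 WRITE b 64 -> skip
  v8 WRITE a 91 -> skip
  v9 WRITE a 75 -> skip
  v10 WRITE a 12 -> skip
  v11 WRITE d 81 -> keep
  v12 WRITE d 82 -> drop (> snap)
  v13 WRITE a 59 -> skip
  v14 WRITE d 75 -> drop (> snap)
  v15 WRITE a 59 -> skip
  v16 WRITE c 43 -> skip
  v17 WRITE a 53 -> skip
  v18 WRITE c 23 -> skip
  v19 WRITE b 1 -> skip
Collected: [(1, 69), (2, 46), (6, 7), (11, 81)]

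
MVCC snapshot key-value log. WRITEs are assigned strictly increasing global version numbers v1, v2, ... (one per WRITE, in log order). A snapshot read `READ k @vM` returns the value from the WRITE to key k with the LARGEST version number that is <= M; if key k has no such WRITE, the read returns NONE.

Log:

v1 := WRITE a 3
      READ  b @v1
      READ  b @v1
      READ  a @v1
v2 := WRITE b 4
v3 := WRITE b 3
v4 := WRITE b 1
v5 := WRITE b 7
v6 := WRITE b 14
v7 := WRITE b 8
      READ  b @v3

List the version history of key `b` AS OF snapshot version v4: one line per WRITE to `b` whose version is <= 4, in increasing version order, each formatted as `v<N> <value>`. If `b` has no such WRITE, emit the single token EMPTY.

Answer: v2 4
v3 3
v4 1

Derivation:
Scan writes for key=b with version <= 4:
  v1 WRITE a 3 -> skip
  v2 WRITE b 4 -> keep
  v3 WRITE b 3 -> keep
  v4 WRITE b 1 -> keep
  v5 WRITE b 7 -> drop (> snap)
  v6 WRITE b 14 -> drop (> snap)
  v7 WRITE b 8 -> drop (> snap)
Collected: [(2, 4), (3, 3), (4, 1)]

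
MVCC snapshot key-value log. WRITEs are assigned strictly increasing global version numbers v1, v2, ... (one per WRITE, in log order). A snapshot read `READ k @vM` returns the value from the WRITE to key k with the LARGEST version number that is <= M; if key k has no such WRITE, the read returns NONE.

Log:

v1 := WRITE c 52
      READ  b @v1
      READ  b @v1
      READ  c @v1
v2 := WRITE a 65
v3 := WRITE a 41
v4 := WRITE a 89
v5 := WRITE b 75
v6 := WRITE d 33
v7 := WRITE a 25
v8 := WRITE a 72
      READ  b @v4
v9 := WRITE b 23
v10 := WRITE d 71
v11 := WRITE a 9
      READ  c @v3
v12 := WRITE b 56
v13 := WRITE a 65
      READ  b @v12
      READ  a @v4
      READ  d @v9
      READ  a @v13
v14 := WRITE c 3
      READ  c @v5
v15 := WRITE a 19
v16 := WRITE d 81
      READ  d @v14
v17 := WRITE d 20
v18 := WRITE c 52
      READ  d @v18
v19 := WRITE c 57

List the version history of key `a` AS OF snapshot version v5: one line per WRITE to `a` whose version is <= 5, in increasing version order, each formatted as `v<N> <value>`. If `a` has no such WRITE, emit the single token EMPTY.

Answer: v2 65
v3 41
v4 89

Derivation:
Scan writes for key=a with version <= 5:
  v1 WRITE c 52 -> skip
  v2 WRITE a 65 -> keep
  v3 WRITE a 41 -> keep
  v4 WRITE a 89 -> keep
  v5 WRITE b 75 -> skip
  v6 WRITE d 33 -> skip
  v7 WRITE a 25 -> drop (> snap)
  v8 WRITE a 72 -> drop (> snap)
  v9 WRITE b 23 -> skip
  v10 WRITE d 71 -> skip
  v11 WRITE a 9 -> drop (> snap)
  v12 WRITE b 56 -> skip
  v13 WRITE a 65 -> drop (> snap)
  v14 WRITE c 3 -> skip
  v15 WRITE a 19 -> drop (> snap)
  v16 WRITE d 81 -> skip
  v17 WRITE d 20 -> skip
  v18 WRITE c 52 -> skip
  v19 WRITE c 57 -> skip
Collected: [(2, 65), (3, 41), (4, 89)]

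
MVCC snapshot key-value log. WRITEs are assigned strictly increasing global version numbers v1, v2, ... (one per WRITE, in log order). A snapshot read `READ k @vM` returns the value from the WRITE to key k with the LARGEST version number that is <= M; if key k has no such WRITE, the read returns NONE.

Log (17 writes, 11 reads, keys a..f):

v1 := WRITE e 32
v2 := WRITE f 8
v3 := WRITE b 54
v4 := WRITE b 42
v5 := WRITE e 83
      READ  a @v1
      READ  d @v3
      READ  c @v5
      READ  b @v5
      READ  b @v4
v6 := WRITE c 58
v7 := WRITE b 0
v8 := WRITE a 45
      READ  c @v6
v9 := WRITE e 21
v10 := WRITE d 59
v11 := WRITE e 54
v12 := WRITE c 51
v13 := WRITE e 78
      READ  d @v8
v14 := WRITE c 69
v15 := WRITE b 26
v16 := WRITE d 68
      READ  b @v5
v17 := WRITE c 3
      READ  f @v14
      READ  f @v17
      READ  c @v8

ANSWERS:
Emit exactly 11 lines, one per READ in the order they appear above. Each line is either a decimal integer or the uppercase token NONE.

Answer: NONE
NONE
NONE
42
42
58
NONE
42
8
8
58

Derivation:
v1: WRITE e=32  (e history now [(1, 32)])
v2: WRITE f=8  (f history now [(2, 8)])
v3: WRITE b=54  (b history now [(3, 54)])
v4: WRITE b=42  (b history now [(3, 54), (4, 42)])
v5: WRITE e=83  (e history now [(1, 32), (5, 83)])
READ a @v1: history=[] -> no version <= 1 -> NONE
READ d @v3: history=[] -> no version <= 3 -> NONE
READ c @v5: history=[] -> no version <= 5 -> NONE
READ b @v5: history=[(3, 54), (4, 42)] -> pick v4 -> 42
READ b @v4: history=[(3, 54), (4, 42)] -> pick v4 -> 42
v6: WRITE c=58  (c history now [(6, 58)])
v7: WRITE b=0  (b history now [(3, 54), (4, 42), (7, 0)])
v8: WRITE a=45  (a history now [(8, 45)])
READ c @v6: history=[(6, 58)] -> pick v6 -> 58
v9: WRITE e=21  (e history now [(1, 32), (5, 83), (9, 21)])
v10: WRITE d=59  (d history now [(10, 59)])
v11: WRITE e=54  (e history now [(1, 32), (5, 83), (9, 21), (11, 54)])
v12: WRITE c=51  (c history now [(6, 58), (12, 51)])
v13: WRITE e=78  (e history now [(1, 32), (5, 83), (9, 21), (11, 54), (13, 78)])
READ d @v8: history=[(10, 59)] -> no version <= 8 -> NONE
v14: WRITE c=69  (c history now [(6, 58), (12, 51), (14, 69)])
v15: WRITE b=26  (b history now [(3, 54), (4, 42), (7, 0), (15, 26)])
v16: WRITE d=68  (d history now [(10, 59), (16, 68)])
READ b @v5: history=[(3, 54), (4, 42), (7, 0), (15, 26)] -> pick v4 -> 42
v17: WRITE c=3  (c history now [(6, 58), (12, 51), (14, 69), (17, 3)])
READ f @v14: history=[(2, 8)] -> pick v2 -> 8
READ f @v17: history=[(2, 8)] -> pick v2 -> 8
READ c @v8: history=[(6, 58), (12, 51), (14, 69), (17, 3)] -> pick v6 -> 58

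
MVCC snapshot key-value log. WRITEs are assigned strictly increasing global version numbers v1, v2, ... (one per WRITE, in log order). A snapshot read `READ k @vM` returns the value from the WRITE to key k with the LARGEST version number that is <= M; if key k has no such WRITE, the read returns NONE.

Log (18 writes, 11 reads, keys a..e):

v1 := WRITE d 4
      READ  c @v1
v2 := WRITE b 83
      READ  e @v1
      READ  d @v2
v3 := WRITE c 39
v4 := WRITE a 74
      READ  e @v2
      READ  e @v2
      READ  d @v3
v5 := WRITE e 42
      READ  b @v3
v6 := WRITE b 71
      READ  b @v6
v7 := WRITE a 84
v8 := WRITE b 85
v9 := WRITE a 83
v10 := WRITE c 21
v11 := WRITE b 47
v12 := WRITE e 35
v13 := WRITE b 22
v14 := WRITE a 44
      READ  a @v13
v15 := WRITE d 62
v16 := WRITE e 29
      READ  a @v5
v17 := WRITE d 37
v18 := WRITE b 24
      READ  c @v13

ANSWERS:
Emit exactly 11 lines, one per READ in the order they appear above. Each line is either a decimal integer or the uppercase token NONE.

v1: WRITE d=4  (d history now [(1, 4)])
READ c @v1: history=[] -> no version <= 1 -> NONE
v2: WRITE b=83  (b history now [(2, 83)])
READ e @v1: history=[] -> no version <= 1 -> NONE
READ d @v2: history=[(1, 4)] -> pick v1 -> 4
v3: WRITE c=39  (c history now [(3, 39)])
v4: WRITE a=74  (a history now [(4, 74)])
READ e @v2: history=[] -> no version <= 2 -> NONE
READ e @v2: history=[] -> no version <= 2 -> NONE
READ d @v3: history=[(1, 4)] -> pick v1 -> 4
v5: WRITE e=42  (e history now [(5, 42)])
READ b @v3: history=[(2, 83)] -> pick v2 -> 83
v6: WRITE b=71  (b history now [(2, 83), (6, 71)])
READ b @v6: history=[(2, 83), (6, 71)] -> pick v6 -> 71
v7: WRITE a=84  (a history now [(4, 74), (7, 84)])
v8: WRITE b=85  (b history now [(2, 83), (6, 71), (8, 85)])
v9: WRITE a=83  (a history now [(4, 74), (7, 84), (9, 83)])
v10: WRITE c=21  (c history now [(3, 39), (10, 21)])
v11: WRITE b=47  (b history now [(2, 83), (6, 71), (8, 85), (11, 47)])
v12: WRITE e=35  (e history now [(5, 42), (12, 35)])
v13: WRITE b=22  (b history now [(2, 83), (6, 71), (8, 85), (11, 47), (13, 22)])
v14: WRITE a=44  (a history now [(4, 74), (7, 84), (9, 83), (14, 44)])
READ a @v13: history=[(4, 74), (7, 84), (9, 83), (14, 44)] -> pick v9 -> 83
v15: WRITE d=62  (d history now [(1, 4), (15, 62)])
v16: WRITE e=29  (e history now [(5, 42), (12, 35), (16, 29)])
READ a @v5: history=[(4, 74), (7, 84), (9, 83), (14, 44)] -> pick v4 -> 74
v17: WRITE d=37  (d history now [(1, 4), (15, 62), (17, 37)])
v18: WRITE b=24  (b history now [(2, 83), (6, 71), (8, 85), (11, 47), (13, 22), (18, 24)])
READ c @v13: history=[(3, 39), (10, 21)] -> pick v10 -> 21

Answer: NONE
NONE
4
NONE
NONE
4
83
71
83
74
21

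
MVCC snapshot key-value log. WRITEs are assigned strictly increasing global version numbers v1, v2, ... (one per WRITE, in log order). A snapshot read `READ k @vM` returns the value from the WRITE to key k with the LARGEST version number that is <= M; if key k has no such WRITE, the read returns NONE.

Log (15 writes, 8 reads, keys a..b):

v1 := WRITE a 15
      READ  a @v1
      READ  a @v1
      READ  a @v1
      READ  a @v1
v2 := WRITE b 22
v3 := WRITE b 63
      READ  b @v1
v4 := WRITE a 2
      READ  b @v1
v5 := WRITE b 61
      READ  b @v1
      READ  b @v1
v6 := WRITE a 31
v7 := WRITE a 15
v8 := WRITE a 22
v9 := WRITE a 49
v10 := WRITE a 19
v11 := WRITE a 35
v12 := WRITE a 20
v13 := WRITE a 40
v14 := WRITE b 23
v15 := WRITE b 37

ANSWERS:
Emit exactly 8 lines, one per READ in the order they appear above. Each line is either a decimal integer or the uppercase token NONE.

v1: WRITE a=15  (a history now [(1, 15)])
READ a @v1: history=[(1, 15)] -> pick v1 -> 15
READ a @v1: history=[(1, 15)] -> pick v1 -> 15
READ a @v1: history=[(1, 15)] -> pick v1 -> 15
READ a @v1: history=[(1, 15)] -> pick v1 -> 15
v2: WRITE b=22  (b history now [(2, 22)])
v3: WRITE b=63  (b history now [(2, 22), (3, 63)])
READ b @v1: history=[(2, 22), (3, 63)] -> no version <= 1 -> NONE
v4: WRITE a=2  (a history now [(1, 15), (4, 2)])
READ b @v1: history=[(2, 22), (3, 63)] -> no version <= 1 -> NONE
v5: WRITE b=61  (b history now [(2, 22), (3, 63), (5, 61)])
READ b @v1: history=[(2, 22), (3, 63), (5, 61)] -> no version <= 1 -> NONE
READ b @v1: history=[(2, 22), (3, 63), (5, 61)] -> no version <= 1 -> NONE
v6: WRITE a=31  (a history now [(1, 15), (4, 2), (6, 31)])
v7: WRITE a=15  (a history now [(1, 15), (4, 2), (6, 31), (7, 15)])
v8: WRITE a=22  (a history now [(1, 15), (4, 2), (6, 31), (7, 15), (8, 22)])
v9: WRITE a=49  (a history now [(1, 15), (4, 2), (6, 31), (7, 15), (8, 22), (9, 49)])
v10: WRITE a=19  (a history now [(1, 15), (4, 2), (6, 31), (7, 15), (8, 22), (9, 49), (10, 19)])
v11: WRITE a=35  (a history now [(1, 15), (4, 2), (6, 31), (7, 15), (8, 22), (9, 49), (10, 19), (11, 35)])
v12: WRITE a=20  (a history now [(1, 15), (4, 2), (6, 31), (7, 15), (8, 22), (9, 49), (10, 19), (11, 35), (12, 20)])
v13: WRITE a=40  (a history now [(1, 15), (4, 2), (6, 31), (7, 15), (8, 22), (9, 49), (10, 19), (11, 35), (12, 20), (13, 40)])
v14: WRITE b=23  (b history now [(2, 22), (3, 63), (5, 61), (14, 23)])
v15: WRITE b=37  (b history now [(2, 22), (3, 63), (5, 61), (14, 23), (15, 37)])

Answer: 15
15
15
15
NONE
NONE
NONE
NONE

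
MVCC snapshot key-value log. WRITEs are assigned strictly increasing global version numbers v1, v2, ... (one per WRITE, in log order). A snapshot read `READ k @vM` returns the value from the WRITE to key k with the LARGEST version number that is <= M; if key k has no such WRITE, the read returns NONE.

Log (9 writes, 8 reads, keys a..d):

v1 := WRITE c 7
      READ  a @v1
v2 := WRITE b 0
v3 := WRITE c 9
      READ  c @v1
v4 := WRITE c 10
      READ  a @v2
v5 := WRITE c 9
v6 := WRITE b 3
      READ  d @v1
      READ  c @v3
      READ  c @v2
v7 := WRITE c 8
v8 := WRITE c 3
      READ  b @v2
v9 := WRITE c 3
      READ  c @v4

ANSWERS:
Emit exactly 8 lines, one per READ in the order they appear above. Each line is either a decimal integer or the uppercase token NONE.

Answer: NONE
7
NONE
NONE
9
7
0
10

Derivation:
v1: WRITE c=7  (c history now [(1, 7)])
READ a @v1: history=[] -> no version <= 1 -> NONE
v2: WRITE b=0  (b history now [(2, 0)])
v3: WRITE c=9  (c history now [(1, 7), (3, 9)])
READ c @v1: history=[(1, 7), (3, 9)] -> pick v1 -> 7
v4: WRITE c=10  (c history now [(1, 7), (3, 9), (4, 10)])
READ a @v2: history=[] -> no version <= 2 -> NONE
v5: WRITE c=9  (c history now [(1, 7), (3, 9), (4, 10), (5, 9)])
v6: WRITE b=3  (b history now [(2, 0), (6, 3)])
READ d @v1: history=[] -> no version <= 1 -> NONE
READ c @v3: history=[(1, 7), (3, 9), (4, 10), (5, 9)] -> pick v3 -> 9
READ c @v2: history=[(1, 7), (3, 9), (4, 10), (5, 9)] -> pick v1 -> 7
v7: WRITE c=8  (c history now [(1, 7), (3, 9), (4, 10), (5, 9), (7, 8)])
v8: WRITE c=3  (c history now [(1, 7), (3, 9), (4, 10), (5, 9), (7, 8), (8, 3)])
READ b @v2: history=[(2, 0), (6, 3)] -> pick v2 -> 0
v9: WRITE c=3  (c history now [(1, 7), (3, 9), (4, 10), (5, 9), (7, 8), (8, 3), (9, 3)])
READ c @v4: history=[(1, 7), (3, 9), (4, 10), (5, 9), (7, 8), (8, 3), (9, 3)] -> pick v4 -> 10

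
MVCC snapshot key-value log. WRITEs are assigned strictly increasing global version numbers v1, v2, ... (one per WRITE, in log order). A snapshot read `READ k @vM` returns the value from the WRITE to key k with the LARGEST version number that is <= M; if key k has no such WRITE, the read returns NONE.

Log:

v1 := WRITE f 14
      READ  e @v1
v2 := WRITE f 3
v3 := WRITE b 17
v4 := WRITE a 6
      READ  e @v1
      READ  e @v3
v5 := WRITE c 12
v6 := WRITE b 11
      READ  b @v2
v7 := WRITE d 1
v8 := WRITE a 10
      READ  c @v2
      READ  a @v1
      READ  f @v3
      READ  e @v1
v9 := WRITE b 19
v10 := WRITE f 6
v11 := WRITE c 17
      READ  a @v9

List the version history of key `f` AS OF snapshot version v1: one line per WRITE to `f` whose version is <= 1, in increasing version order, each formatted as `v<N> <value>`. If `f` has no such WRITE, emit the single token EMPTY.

Scan writes for key=f with version <= 1:
  v1 WRITE f 14 -> keep
  v2 WRITE f 3 -> drop (> snap)
  v3 WRITE b 17 -> skip
  v4 WRITE a 6 -> skip
  v5 WRITE c 12 -> skip
  v6 WRITE b 11 -> skip
  v7 WRITE d 1 -> skip
  v8 WRITE a 10 -> skip
  v9 WRITE b 19 -> skip
  v10 WRITE f 6 -> drop (> snap)
  v11 WRITE c 17 -> skip
Collected: [(1, 14)]

Answer: v1 14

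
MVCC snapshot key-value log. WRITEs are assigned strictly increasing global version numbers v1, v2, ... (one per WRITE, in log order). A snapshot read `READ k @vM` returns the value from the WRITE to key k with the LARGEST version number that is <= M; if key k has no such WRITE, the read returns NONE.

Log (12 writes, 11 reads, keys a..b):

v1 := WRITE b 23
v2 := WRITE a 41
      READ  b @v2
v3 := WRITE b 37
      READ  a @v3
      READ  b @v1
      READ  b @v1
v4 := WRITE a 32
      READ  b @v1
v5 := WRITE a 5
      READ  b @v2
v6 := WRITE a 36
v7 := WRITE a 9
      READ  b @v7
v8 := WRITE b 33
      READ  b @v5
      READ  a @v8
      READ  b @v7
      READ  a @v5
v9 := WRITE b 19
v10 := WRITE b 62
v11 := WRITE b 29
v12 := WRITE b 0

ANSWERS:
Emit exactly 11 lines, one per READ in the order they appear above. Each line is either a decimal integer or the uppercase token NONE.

Answer: 23
41
23
23
23
23
37
37
9
37
5

Derivation:
v1: WRITE b=23  (b history now [(1, 23)])
v2: WRITE a=41  (a history now [(2, 41)])
READ b @v2: history=[(1, 23)] -> pick v1 -> 23
v3: WRITE b=37  (b history now [(1, 23), (3, 37)])
READ a @v3: history=[(2, 41)] -> pick v2 -> 41
READ b @v1: history=[(1, 23), (3, 37)] -> pick v1 -> 23
READ b @v1: history=[(1, 23), (3, 37)] -> pick v1 -> 23
v4: WRITE a=32  (a history now [(2, 41), (4, 32)])
READ b @v1: history=[(1, 23), (3, 37)] -> pick v1 -> 23
v5: WRITE a=5  (a history now [(2, 41), (4, 32), (5, 5)])
READ b @v2: history=[(1, 23), (3, 37)] -> pick v1 -> 23
v6: WRITE a=36  (a history now [(2, 41), (4, 32), (5, 5), (6, 36)])
v7: WRITE a=9  (a history now [(2, 41), (4, 32), (5, 5), (6, 36), (7, 9)])
READ b @v7: history=[(1, 23), (3, 37)] -> pick v3 -> 37
v8: WRITE b=33  (b history now [(1, 23), (3, 37), (8, 33)])
READ b @v5: history=[(1, 23), (3, 37), (8, 33)] -> pick v3 -> 37
READ a @v8: history=[(2, 41), (4, 32), (5, 5), (6, 36), (7, 9)] -> pick v7 -> 9
READ b @v7: history=[(1, 23), (3, 37), (8, 33)] -> pick v3 -> 37
READ a @v5: history=[(2, 41), (4, 32), (5, 5), (6, 36), (7, 9)] -> pick v5 -> 5
v9: WRITE b=19  (b history now [(1, 23), (3, 37), (8, 33), (9, 19)])
v10: WRITE b=62  (b history now [(1, 23), (3, 37), (8, 33), (9, 19), (10, 62)])
v11: WRITE b=29  (b history now [(1, 23), (3, 37), (8, 33), (9, 19), (10, 62), (11, 29)])
v12: WRITE b=0  (b history now [(1, 23), (3, 37), (8, 33), (9, 19), (10, 62), (11, 29), (12, 0)])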